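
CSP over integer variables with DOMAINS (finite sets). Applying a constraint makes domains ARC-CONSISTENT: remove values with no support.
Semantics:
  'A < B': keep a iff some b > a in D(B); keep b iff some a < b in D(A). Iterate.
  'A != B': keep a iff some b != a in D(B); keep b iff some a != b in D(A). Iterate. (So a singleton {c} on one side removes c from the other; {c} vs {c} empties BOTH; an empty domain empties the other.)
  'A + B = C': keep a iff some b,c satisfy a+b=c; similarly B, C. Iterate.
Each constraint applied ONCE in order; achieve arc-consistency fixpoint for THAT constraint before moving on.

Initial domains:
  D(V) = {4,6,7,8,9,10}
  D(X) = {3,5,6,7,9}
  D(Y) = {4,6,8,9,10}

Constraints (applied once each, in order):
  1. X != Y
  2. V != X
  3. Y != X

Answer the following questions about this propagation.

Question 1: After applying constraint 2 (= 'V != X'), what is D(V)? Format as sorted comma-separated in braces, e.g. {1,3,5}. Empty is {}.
Constraint 1 (X != Y) on D(X)={3,5,6,7,9} D(Y)={4,6,8,9,10}: no change
Constraint 2 (V != X) on D(V)={4,6,7,8,9,10} D(X)={3,5,6,7,9}: no change
So after constraint 2: D(V) = {4,6,7,8,9,10}

Answer: {4,6,7,8,9,10}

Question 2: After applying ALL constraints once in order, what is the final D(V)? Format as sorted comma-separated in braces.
Answer: {4,6,7,8,9,10}

Derivation:
Constraint 1 (X != Y) on D(X)={3,5,6,7,9} D(Y)={4,6,8,9,10}: no change
Constraint 2 (V != X) on D(V)={4,6,7,8,9,10} D(X)={3,5,6,7,9}: no change
Constraint 3 (Y != X) on D(Y)={4,6,8,9,10} D(X)={3,5,6,7,9}: no change
So after all 3 constraints: D(V) = {4,6,7,8,9,10}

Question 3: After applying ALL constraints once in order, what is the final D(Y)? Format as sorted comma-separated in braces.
Answer: {4,6,8,9,10}

Derivation:
Constraint 1 (X != Y) on D(X)={3,5,6,7,9} D(Y)={4,6,8,9,10}: no change
Constraint 2 (V != X) on D(V)={4,6,7,8,9,10} D(X)={3,5,6,7,9}: no change
Constraint 3 (Y != X) on D(Y)={4,6,8,9,10} D(X)={3,5,6,7,9}: no change
So after all 3 constraints: D(Y) = {4,6,8,9,10}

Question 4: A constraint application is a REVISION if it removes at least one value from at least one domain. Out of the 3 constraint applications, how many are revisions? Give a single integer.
Constraint 1 (X != Y) on D(X)={3,5,6,7,9} D(Y)={4,6,8,9,10}: no change => not a revision
Constraint 2 (V != X) on D(V)={4,6,7,8,9,10} D(X)={3,5,6,7,9}: no change => not a revision
Constraint 3 (Y != X) on D(Y)={4,6,8,9,10} D(X)={3,5,6,7,9}: no change => not a revision
Total revisions = 0

Answer: 0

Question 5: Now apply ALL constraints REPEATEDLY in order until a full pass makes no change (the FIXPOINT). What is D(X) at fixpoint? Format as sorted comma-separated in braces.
Answer: {3,5,6,7,9}

Derivation:
pass 0 (initial): D(X)={3,5,6,7,9}
pass 1: no change
Fixpoint after 1 passes: D(X) = {3,5,6,7,9}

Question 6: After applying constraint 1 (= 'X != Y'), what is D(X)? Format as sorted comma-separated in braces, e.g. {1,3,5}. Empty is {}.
Answer: {3,5,6,7,9}

Derivation:
Constraint 1 (X != Y) on D(X)={3,5,6,7,9} D(Y)={4,6,8,9,10}: no change
So after constraint 1: D(X) = {3,5,6,7,9}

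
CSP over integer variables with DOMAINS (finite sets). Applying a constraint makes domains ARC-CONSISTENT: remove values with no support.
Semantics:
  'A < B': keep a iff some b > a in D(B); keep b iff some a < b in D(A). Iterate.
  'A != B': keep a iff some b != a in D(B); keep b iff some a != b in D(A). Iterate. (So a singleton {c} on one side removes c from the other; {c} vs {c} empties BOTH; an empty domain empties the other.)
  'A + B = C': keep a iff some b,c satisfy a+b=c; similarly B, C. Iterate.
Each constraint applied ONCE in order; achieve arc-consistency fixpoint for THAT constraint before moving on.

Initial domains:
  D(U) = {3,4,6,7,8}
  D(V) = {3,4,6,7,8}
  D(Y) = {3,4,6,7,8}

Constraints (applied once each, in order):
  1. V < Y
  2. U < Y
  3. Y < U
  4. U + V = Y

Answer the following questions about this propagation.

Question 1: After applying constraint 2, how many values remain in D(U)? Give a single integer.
Answer: 4

Derivation:
Constraint 1 (V < Y) on D(V)={3,4,6,7,8} D(Y)={3,4,6,7,8}: V {3,4,6,7,8}->{3,4,6,7}; Y {3,4,6,7,8}->{4,6,7,8}
Constraint 2 (U < Y) on D(U)={3,4,6,7,8} D(Y)={4,6,7,8}: U {3,4,6,7,8}->{3,4,6,7}
So after constraint 2: D(U)={3,4,6,7}, size = 4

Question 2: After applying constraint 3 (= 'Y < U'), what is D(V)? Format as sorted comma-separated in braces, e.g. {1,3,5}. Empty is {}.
Constraint 1 (V < Y) on D(V)={3,4,6,7,8} D(Y)={3,4,6,7,8}: V {3,4,6,7,8}->{3,4,6,7}; Y {3,4,6,7,8}->{4,6,7,8}
Constraint 2 (U < Y) on D(U)={3,4,6,7,8} D(Y)={4,6,7,8}: U {3,4,6,7,8}->{3,4,6,7}
Constraint 3 (Y < U) on D(Y)={4,6,7,8} D(U)={3,4,6,7}: Y {4,6,7,8}->{4,6}; U {3,4,6,7}->{6,7}
So after constraint 3: D(V) = {3,4,6,7}

Answer: {3,4,6,7}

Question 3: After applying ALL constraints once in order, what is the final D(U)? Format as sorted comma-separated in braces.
Constraint 1 (V < Y) on D(V)={3,4,6,7,8} D(Y)={3,4,6,7,8}: V {3,4,6,7,8}->{3,4,6,7}; Y {3,4,6,7,8}->{4,6,7,8}
Constraint 2 (U < Y) on D(U)={3,4,6,7,8} D(Y)={4,6,7,8}: U {3,4,6,7,8}->{3,4,6,7}
Constraint 3 (Y < U) on D(Y)={4,6,7,8} D(U)={3,4,6,7}: Y {4,6,7,8}->{4,6}; U {3,4,6,7}->{6,7}
Constraint 4 (U + V = Y) on D(U)={6,7} D(V)={3,4,6,7} D(Y)={4,6}: U {6,7}->{}; V {3,4,6,7}->{}; Y {4,6}->{}
So after all 4 constraints: D(U) = {}

Answer: {}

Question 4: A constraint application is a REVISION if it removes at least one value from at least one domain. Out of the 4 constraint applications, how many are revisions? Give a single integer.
Answer: 4

Derivation:
Constraint 1 (V < Y) on D(V)={3,4,6,7,8} D(Y)={3,4,6,7,8}: V {3,4,6,7,8}->{3,4,6,7}; Y {3,4,6,7,8}->{4,6,7,8} => REVISION
Constraint 2 (U < Y) on D(U)={3,4,6,7,8} D(Y)={4,6,7,8}: U {3,4,6,7,8}->{3,4,6,7} => REVISION
Constraint 3 (Y < U) on D(Y)={4,6,7,8} D(U)={3,4,6,7}: Y {4,6,7,8}->{4,6}; U {3,4,6,7}->{6,7} => REVISION
Constraint 4 (U + V = Y) on D(U)={6,7} D(V)={3,4,6,7} D(Y)={4,6}: U {6,7}->{}; V {3,4,6,7}->{}; Y {4,6}->{} => REVISION
Total revisions = 4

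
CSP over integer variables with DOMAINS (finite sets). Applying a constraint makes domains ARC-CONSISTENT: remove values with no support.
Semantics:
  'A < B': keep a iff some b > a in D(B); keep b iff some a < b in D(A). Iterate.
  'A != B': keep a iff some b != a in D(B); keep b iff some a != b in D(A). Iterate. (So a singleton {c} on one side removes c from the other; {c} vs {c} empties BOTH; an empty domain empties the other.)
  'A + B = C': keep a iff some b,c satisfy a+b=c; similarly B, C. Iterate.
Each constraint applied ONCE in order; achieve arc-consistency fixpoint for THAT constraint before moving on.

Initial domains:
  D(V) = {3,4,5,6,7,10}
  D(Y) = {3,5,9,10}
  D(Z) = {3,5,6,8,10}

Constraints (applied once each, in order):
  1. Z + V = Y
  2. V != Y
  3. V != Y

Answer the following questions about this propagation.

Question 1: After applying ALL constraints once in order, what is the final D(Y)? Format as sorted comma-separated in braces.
Answer: {9,10}

Derivation:
Constraint 1 (Z + V = Y) on D(Z)={3,5,6,8,10} D(V)={3,4,5,6,7,10} D(Y)={3,5,9,10}: Z {3,5,6,8,10}->{3,5,6}; V {3,4,5,6,7,10}->{3,4,5,6,7}; Y {3,5,9,10}->{9,10}
Constraint 2 (V != Y) on D(V)={3,4,5,6,7} D(Y)={9,10}: no change
Constraint 3 (V != Y) on D(V)={3,4,5,6,7} D(Y)={9,10}: no change
So after all 3 constraints: D(Y) = {9,10}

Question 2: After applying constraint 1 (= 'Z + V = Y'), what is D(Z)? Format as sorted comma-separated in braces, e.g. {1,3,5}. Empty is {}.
Answer: {3,5,6}

Derivation:
Constraint 1 (Z + V = Y) on D(Z)={3,5,6,8,10} D(V)={3,4,5,6,7,10} D(Y)={3,5,9,10}: Z {3,5,6,8,10}->{3,5,6}; V {3,4,5,6,7,10}->{3,4,5,6,7}; Y {3,5,9,10}->{9,10}
So after constraint 1: D(Z) = {3,5,6}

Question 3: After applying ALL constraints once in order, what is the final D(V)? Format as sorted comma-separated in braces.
Answer: {3,4,5,6,7}

Derivation:
Constraint 1 (Z + V = Y) on D(Z)={3,5,6,8,10} D(V)={3,4,5,6,7,10} D(Y)={3,5,9,10}: Z {3,5,6,8,10}->{3,5,6}; V {3,4,5,6,7,10}->{3,4,5,6,7}; Y {3,5,9,10}->{9,10}
Constraint 2 (V != Y) on D(V)={3,4,5,6,7} D(Y)={9,10}: no change
Constraint 3 (V != Y) on D(V)={3,4,5,6,7} D(Y)={9,10}: no change
So after all 3 constraints: D(V) = {3,4,5,6,7}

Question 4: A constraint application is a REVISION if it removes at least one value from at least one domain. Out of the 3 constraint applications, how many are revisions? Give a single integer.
Answer: 1

Derivation:
Constraint 1 (Z + V = Y) on D(Z)={3,5,6,8,10} D(V)={3,4,5,6,7,10} D(Y)={3,5,9,10}: Z {3,5,6,8,10}->{3,5,6}; V {3,4,5,6,7,10}->{3,4,5,6,7}; Y {3,5,9,10}->{9,10} => REVISION
Constraint 2 (V != Y) on D(V)={3,4,5,6,7} D(Y)={9,10}: no change => not a revision
Constraint 3 (V != Y) on D(V)={3,4,5,6,7} D(Y)={9,10}: no change => not a revision
Total revisions = 1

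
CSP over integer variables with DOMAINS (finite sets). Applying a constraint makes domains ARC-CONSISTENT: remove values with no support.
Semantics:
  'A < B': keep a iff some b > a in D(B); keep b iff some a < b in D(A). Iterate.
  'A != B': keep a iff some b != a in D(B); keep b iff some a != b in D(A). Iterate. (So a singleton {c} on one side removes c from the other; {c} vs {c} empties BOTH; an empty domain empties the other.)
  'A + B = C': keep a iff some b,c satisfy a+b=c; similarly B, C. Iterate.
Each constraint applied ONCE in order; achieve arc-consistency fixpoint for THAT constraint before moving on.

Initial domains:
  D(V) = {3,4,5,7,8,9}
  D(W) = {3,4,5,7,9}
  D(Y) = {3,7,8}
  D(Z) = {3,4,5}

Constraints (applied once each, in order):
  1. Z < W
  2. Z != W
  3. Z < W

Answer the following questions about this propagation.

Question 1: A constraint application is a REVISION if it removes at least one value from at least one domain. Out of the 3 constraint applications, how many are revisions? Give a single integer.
Answer: 1

Derivation:
Constraint 1 (Z < W) on D(Z)={3,4,5} D(W)={3,4,5,7,9}: W {3,4,5,7,9}->{4,5,7,9} => REVISION
Constraint 2 (Z != W) on D(Z)={3,4,5} D(W)={4,5,7,9}: no change => not a revision
Constraint 3 (Z < W) on D(Z)={3,4,5} D(W)={4,5,7,9}: no change => not a revision
Total revisions = 1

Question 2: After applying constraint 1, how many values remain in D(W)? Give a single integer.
Constraint 1 (Z < W) on D(Z)={3,4,5} D(W)={3,4,5,7,9}: W {3,4,5,7,9}->{4,5,7,9}
So after constraint 1: D(W)={4,5,7,9}, size = 4

Answer: 4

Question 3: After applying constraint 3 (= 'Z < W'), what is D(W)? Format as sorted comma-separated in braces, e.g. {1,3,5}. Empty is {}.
Constraint 1 (Z < W) on D(Z)={3,4,5} D(W)={3,4,5,7,9}: W {3,4,5,7,9}->{4,5,7,9}
Constraint 2 (Z != W) on D(Z)={3,4,5} D(W)={4,5,7,9}: no change
Constraint 3 (Z < W) on D(Z)={3,4,5} D(W)={4,5,7,9}: no change
So after constraint 3: D(W) = {4,5,7,9}

Answer: {4,5,7,9}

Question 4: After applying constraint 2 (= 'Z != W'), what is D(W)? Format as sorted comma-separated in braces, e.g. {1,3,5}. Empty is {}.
Answer: {4,5,7,9}

Derivation:
Constraint 1 (Z < W) on D(Z)={3,4,5} D(W)={3,4,5,7,9}: W {3,4,5,7,9}->{4,5,7,9}
Constraint 2 (Z != W) on D(Z)={3,4,5} D(W)={4,5,7,9}: no change
So after constraint 2: D(W) = {4,5,7,9}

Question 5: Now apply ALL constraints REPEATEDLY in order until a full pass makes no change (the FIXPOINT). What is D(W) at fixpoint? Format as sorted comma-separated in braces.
Answer: {4,5,7,9}

Derivation:
pass 0 (initial): D(W)={3,4,5,7,9}
pass 1: W {3,4,5,7,9}->{4,5,7,9}
pass 2: no change
Fixpoint after 2 passes: D(W) = {4,5,7,9}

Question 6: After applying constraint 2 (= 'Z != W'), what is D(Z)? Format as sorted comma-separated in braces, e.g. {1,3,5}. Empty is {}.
Constraint 1 (Z < W) on D(Z)={3,4,5} D(W)={3,4,5,7,9}: W {3,4,5,7,9}->{4,5,7,9}
Constraint 2 (Z != W) on D(Z)={3,4,5} D(W)={4,5,7,9}: no change
So after constraint 2: D(Z) = {3,4,5}

Answer: {3,4,5}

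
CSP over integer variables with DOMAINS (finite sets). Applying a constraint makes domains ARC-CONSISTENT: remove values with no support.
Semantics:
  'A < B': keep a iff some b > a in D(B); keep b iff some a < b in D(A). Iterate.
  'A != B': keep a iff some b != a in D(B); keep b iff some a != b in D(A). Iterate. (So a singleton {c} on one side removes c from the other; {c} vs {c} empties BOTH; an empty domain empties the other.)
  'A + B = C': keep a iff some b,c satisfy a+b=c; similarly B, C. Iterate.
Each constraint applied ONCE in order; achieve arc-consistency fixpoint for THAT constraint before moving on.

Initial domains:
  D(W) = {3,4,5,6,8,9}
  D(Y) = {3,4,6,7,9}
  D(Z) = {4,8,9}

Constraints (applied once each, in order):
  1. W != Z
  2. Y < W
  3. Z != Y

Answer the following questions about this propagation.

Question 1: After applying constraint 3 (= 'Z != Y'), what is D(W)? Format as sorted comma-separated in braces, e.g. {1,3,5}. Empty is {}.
Answer: {4,5,6,8,9}

Derivation:
Constraint 1 (W != Z) on D(W)={3,4,5,6,8,9} D(Z)={4,8,9}: no change
Constraint 2 (Y < W) on D(Y)={3,4,6,7,9} D(W)={3,4,5,6,8,9}: Y {3,4,6,7,9}->{3,4,6,7}; W {3,4,5,6,8,9}->{4,5,6,8,9}
Constraint 3 (Z != Y) on D(Z)={4,8,9} D(Y)={3,4,6,7}: no change
So after constraint 3: D(W) = {4,5,6,8,9}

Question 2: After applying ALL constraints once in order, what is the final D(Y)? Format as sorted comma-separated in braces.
Constraint 1 (W != Z) on D(W)={3,4,5,6,8,9} D(Z)={4,8,9}: no change
Constraint 2 (Y < W) on D(Y)={3,4,6,7,9} D(W)={3,4,5,6,8,9}: Y {3,4,6,7,9}->{3,4,6,7}; W {3,4,5,6,8,9}->{4,5,6,8,9}
Constraint 3 (Z != Y) on D(Z)={4,8,9} D(Y)={3,4,6,7}: no change
So after all 3 constraints: D(Y) = {3,4,6,7}

Answer: {3,4,6,7}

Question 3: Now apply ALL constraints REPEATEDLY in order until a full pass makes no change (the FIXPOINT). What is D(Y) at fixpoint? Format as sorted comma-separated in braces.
pass 0 (initial): D(Y)={3,4,6,7,9}
pass 1: W {3,4,5,6,8,9}->{4,5,6,8,9}; Y {3,4,6,7,9}->{3,4,6,7}
pass 2: no change
Fixpoint after 2 passes: D(Y) = {3,4,6,7}

Answer: {3,4,6,7}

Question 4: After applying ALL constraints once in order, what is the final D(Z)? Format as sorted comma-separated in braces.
Answer: {4,8,9}

Derivation:
Constraint 1 (W != Z) on D(W)={3,4,5,6,8,9} D(Z)={4,8,9}: no change
Constraint 2 (Y < W) on D(Y)={3,4,6,7,9} D(W)={3,4,5,6,8,9}: Y {3,4,6,7,9}->{3,4,6,7}; W {3,4,5,6,8,9}->{4,5,6,8,9}
Constraint 3 (Z != Y) on D(Z)={4,8,9} D(Y)={3,4,6,7}: no change
So after all 3 constraints: D(Z) = {4,8,9}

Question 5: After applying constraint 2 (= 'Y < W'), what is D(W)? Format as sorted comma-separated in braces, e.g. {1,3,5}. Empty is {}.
Answer: {4,5,6,8,9}

Derivation:
Constraint 1 (W != Z) on D(W)={3,4,5,6,8,9} D(Z)={4,8,9}: no change
Constraint 2 (Y < W) on D(Y)={3,4,6,7,9} D(W)={3,4,5,6,8,9}: Y {3,4,6,7,9}->{3,4,6,7}; W {3,4,5,6,8,9}->{4,5,6,8,9}
So after constraint 2: D(W) = {4,5,6,8,9}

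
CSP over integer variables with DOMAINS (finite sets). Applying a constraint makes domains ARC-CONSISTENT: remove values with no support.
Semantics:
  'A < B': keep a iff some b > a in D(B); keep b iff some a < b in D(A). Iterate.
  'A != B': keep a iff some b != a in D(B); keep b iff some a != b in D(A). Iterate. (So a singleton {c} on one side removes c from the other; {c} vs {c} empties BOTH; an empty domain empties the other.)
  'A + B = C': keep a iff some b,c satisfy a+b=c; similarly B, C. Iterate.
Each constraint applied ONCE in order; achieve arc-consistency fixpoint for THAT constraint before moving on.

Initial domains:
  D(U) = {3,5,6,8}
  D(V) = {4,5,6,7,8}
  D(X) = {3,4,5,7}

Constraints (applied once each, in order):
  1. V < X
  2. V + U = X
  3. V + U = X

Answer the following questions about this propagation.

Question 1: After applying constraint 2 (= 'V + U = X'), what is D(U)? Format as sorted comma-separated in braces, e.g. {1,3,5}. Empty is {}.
Answer: {3}

Derivation:
Constraint 1 (V < X) on D(V)={4,5,6,7,8} D(X)={3,4,5,7}: V {4,5,6,7,8}->{4,5,6}; X {3,4,5,7}->{5,7}
Constraint 2 (V + U = X) on D(V)={4,5,6} D(U)={3,5,6,8} D(X)={5,7}: V {4,5,6}->{4}; U {3,5,6,8}->{3}; X {5,7}->{7}
So after constraint 2: D(U) = {3}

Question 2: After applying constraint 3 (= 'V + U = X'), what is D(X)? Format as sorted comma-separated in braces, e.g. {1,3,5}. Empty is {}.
Answer: {7}

Derivation:
Constraint 1 (V < X) on D(V)={4,5,6,7,8} D(X)={3,4,5,7}: V {4,5,6,7,8}->{4,5,6}; X {3,4,5,7}->{5,7}
Constraint 2 (V + U = X) on D(V)={4,5,6} D(U)={3,5,6,8} D(X)={5,7}: V {4,5,6}->{4}; U {3,5,6,8}->{3}; X {5,7}->{7}
Constraint 3 (V + U = X) on D(V)={4} D(U)={3} D(X)={7}: no change
So after constraint 3: D(X) = {7}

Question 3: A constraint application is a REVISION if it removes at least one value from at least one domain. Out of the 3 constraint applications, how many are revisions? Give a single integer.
Constraint 1 (V < X) on D(V)={4,5,6,7,8} D(X)={3,4,5,7}: V {4,5,6,7,8}->{4,5,6}; X {3,4,5,7}->{5,7} => REVISION
Constraint 2 (V + U = X) on D(V)={4,5,6} D(U)={3,5,6,8} D(X)={5,7}: V {4,5,6}->{4}; U {3,5,6,8}->{3}; X {5,7}->{7} => REVISION
Constraint 3 (V + U = X) on D(V)={4} D(U)={3} D(X)={7}: no change => not a revision
Total revisions = 2

Answer: 2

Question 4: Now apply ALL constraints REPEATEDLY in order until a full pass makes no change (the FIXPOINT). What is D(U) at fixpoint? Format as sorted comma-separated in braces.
Answer: {3}

Derivation:
pass 0 (initial): D(U)={3,5,6,8}
pass 1: U {3,5,6,8}->{3}; V {4,5,6,7,8}->{4}; X {3,4,5,7}->{7}
pass 2: no change
Fixpoint after 2 passes: D(U) = {3}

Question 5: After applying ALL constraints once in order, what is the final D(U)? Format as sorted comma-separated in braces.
Answer: {3}

Derivation:
Constraint 1 (V < X) on D(V)={4,5,6,7,8} D(X)={3,4,5,7}: V {4,5,6,7,8}->{4,5,6}; X {3,4,5,7}->{5,7}
Constraint 2 (V + U = X) on D(V)={4,5,6} D(U)={3,5,6,8} D(X)={5,7}: V {4,5,6}->{4}; U {3,5,6,8}->{3}; X {5,7}->{7}
Constraint 3 (V + U = X) on D(V)={4} D(U)={3} D(X)={7}: no change
So after all 3 constraints: D(U) = {3}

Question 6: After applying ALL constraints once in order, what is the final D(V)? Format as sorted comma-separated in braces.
Constraint 1 (V < X) on D(V)={4,5,6,7,8} D(X)={3,4,5,7}: V {4,5,6,7,8}->{4,5,6}; X {3,4,5,7}->{5,7}
Constraint 2 (V + U = X) on D(V)={4,5,6} D(U)={3,5,6,8} D(X)={5,7}: V {4,5,6}->{4}; U {3,5,6,8}->{3}; X {5,7}->{7}
Constraint 3 (V + U = X) on D(V)={4} D(U)={3} D(X)={7}: no change
So after all 3 constraints: D(V) = {4}

Answer: {4}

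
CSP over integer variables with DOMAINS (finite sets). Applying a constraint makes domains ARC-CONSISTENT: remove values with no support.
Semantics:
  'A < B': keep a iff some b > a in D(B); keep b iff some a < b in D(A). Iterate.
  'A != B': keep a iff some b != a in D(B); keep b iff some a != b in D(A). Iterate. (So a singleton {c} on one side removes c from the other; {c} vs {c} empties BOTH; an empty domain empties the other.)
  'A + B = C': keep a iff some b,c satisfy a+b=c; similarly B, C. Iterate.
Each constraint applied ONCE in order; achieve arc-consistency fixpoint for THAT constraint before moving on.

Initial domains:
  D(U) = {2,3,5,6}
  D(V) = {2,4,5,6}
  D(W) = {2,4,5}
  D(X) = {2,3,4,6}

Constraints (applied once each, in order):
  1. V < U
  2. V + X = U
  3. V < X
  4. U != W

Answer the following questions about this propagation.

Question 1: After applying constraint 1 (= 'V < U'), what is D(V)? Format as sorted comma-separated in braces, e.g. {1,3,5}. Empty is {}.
Constraint 1 (V < U) on D(V)={2,4,5,6} D(U)={2,3,5,6}: V {2,4,5,6}->{2,4,5}; U {2,3,5,6}->{3,5,6}
So after constraint 1: D(V) = {2,4,5}

Answer: {2,4,5}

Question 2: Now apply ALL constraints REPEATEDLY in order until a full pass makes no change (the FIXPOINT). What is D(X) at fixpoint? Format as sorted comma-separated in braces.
pass 0 (initial): D(X)={2,3,4,6}
pass 1: U {2,3,5,6}->{5,6}; V {2,4,5,6}->{2}; X {2,3,4,6}->{3,4}
pass 2: no change
Fixpoint after 2 passes: D(X) = {3,4}

Answer: {3,4}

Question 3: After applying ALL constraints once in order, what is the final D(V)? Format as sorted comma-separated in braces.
Answer: {2}

Derivation:
Constraint 1 (V < U) on D(V)={2,4,5,6} D(U)={2,3,5,6}: V {2,4,5,6}->{2,4,5}; U {2,3,5,6}->{3,5,6}
Constraint 2 (V + X = U) on D(V)={2,4,5} D(X)={2,3,4,6} D(U)={3,5,6}: V {2,4,5}->{2,4}; X {2,3,4,6}->{2,3,4}; U {3,5,6}->{5,6}
Constraint 3 (V < X) on D(V)={2,4} D(X)={2,3,4}: V {2,4}->{2}; X {2,3,4}->{3,4}
Constraint 4 (U != W) on D(U)={5,6} D(W)={2,4,5}: no change
So after all 4 constraints: D(V) = {2}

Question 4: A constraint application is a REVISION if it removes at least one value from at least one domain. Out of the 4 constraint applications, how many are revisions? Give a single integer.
Answer: 3

Derivation:
Constraint 1 (V < U) on D(V)={2,4,5,6} D(U)={2,3,5,6}: V {2,4,5,6}->{2,4,5}; U {2,3,5,6}->{3,5,6} => REVISION
Constraint 2 (V + X = U) on D(V)={2,4,5} D(X)={2,3,4,6} D(U)={3,5,6}: V {2,4,5}->{2,4}; X {2,3,4,6}->{2,3,4}; U {3,5,6}->{5,6} => REVISION
Constraint 3 (V < X) on D(V)={2,4} D(X)={2,3,4}: V {2,4}->{2}; X {2,3,4}->{3,4} => REVISION
Constraint 4 (U != W) on D(U)={5,6} D(W)={2,4,5}: no change => not a revision
Total revisions = 3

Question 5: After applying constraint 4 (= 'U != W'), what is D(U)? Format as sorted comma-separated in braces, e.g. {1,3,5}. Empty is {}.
Answer: {5,6}

Derivation:
Constraint 1 (V < U) on D(V)={2,4,5,6} D(U)={2,3,5,6}: V {2,4,5,6}->{2,4,5}; U {2,3,5,6}->{3,5,6}
Constraint 2 (V + X = U) on D(V)={2,4,5} D(X)={2,3,4,6} D(U)={3,5,6}: V {2,4,5}->{2,4}; X {2,3,4,6}->{2,3,4}; U {3,5,6}->{5,6}
Constraint 3 (V < X) on D(V)={2,4} D(X)={2,3,4}: V {2,4}->{2}; X {2,3,4}->{3,4}
Constraint 4 (U != W) on D(U)={5,6} D(W)={2,4,5}: no change
So after constraint 4: D(U) = {5,6}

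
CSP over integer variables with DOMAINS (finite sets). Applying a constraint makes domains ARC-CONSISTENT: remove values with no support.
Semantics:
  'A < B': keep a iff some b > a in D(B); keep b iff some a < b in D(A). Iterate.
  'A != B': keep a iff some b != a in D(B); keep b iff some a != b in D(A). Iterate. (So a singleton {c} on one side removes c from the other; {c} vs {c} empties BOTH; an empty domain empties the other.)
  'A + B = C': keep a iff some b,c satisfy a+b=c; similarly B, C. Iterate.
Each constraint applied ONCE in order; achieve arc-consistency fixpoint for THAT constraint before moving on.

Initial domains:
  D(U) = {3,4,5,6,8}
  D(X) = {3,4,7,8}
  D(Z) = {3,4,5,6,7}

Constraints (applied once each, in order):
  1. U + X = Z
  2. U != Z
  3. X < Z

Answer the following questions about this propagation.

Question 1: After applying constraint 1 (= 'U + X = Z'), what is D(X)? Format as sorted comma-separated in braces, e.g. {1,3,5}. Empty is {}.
Answer: {3,4}

Derivation:
Constraint 1 (U + X = Z) on D(U)={3,4,5,6,8} D(X)={3,4,7,8} D(Z)={3,4,5,6,7}: U {3,4,5,6,8}->{3,4}; X {3,4,7,8}->{3,4}; Z {3,4,5,6,7}->{6,7}
So after constraint 1: D(X) = {3,4}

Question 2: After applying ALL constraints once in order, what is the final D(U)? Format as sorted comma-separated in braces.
Answer: {3,4}

Derivation:
Constraint 1 (U + X = Z) on D(U)={3,4,5,6,8} D(X)={3,4,7,8} D(Z)={3,4,5,6,7}: U {3,4,5,6,8}->{3,4}; X {3,4,7,8}->{3,4}; Z {3,4,5,6,7}->{6,7}
Constraint 2 (U != Z) on D(U)={3,4} D(Z)={6,7}: no change
Constraint 3 (X < Z) on D(X)={3,4} D(Z)={6,7}: no change
So after all 3 constraints: D(U) = {3,4}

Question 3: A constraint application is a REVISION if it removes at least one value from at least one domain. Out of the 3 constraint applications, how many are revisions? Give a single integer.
Constraint 1 (U + X = Z) on D(U)={3,4,5,6,8} D(X)={3,4,7,8} D(Z)={3,4,5,6,7}: U {3,4,5,6,8}->{3,4}; X {3,4,7,8}->{3,4}; Z {3,4,5,6,7}->{6,7} => REVISION
Constraint 2 (U != Z) on D(U)={3,4} D(Z)={6,7}: no change => not a revision
Constraint 3 (X < Z) on D(X)={3,4} D(Z)={6,7}: no change => not a revision
Total revisions = 1

Answer: 1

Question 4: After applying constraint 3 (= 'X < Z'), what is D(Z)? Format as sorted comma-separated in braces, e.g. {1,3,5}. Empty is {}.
Constraint 1 (U + X = Z) on D(U)={3,4,5,6,8} D(X)={3,4,7,8} D(Z)={3,4,5,6,7}: U {3,4,5,6,8}->{3,4}; X {3,4,7,8}->{3,4}; Z {3,4,5,6,7}->{6,7}
Constraint 2 (U != Z) on D(U)={3,4} D(Z)={6,7}: no change
Constraint 3 (X < Z) on D(X)={3,4} D(Z)={6,7}: no change
So after constraint 3: D(Z) = {6,7}

Answer: {6,7}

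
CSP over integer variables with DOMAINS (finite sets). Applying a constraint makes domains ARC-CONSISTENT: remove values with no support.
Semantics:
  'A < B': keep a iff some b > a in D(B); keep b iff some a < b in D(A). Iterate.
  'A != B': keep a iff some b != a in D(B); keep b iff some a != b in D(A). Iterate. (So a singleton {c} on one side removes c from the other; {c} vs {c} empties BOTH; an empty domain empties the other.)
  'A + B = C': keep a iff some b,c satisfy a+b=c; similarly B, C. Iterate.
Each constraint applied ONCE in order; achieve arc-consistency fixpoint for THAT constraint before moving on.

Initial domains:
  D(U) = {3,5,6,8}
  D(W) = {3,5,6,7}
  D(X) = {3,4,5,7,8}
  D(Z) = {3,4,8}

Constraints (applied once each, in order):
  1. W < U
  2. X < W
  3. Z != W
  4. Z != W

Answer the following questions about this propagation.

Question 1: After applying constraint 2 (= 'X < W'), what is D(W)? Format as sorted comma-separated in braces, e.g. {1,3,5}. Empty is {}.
Constraint 1 (W < U) on D(W)={3,5,6,7} D(U)={3,5,6,8}: U {3,5,6,8}->{5,6,8}
Constraint 2 (X < W) on D(X)={3,4,5,7,8} D(W)={3,5,6,7}: X {3,4,5,7,8}->{3,4,5}; W {3,5,6,7}->{5,6,7}
So after constraint 2: D(W) = {5,6,7}

Answer: {5,6,7}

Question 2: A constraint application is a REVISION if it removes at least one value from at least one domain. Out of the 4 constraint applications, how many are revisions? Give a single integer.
Answer: 2

Derivation:
Constraint 1 (W < U) on D(W)={3,5,6,7} D(U)={3,5,6,8}: U {3,5,6,8}->{5,6,8} => REVISION
Constraint 2 (X < W) on D(X)={3,4,5,7,8} D(W)={3,5,6,7}: X {3,4,5,7,8}->{3,4,5}; W {3,5,6,7}->{5,6,7} => REVISION
Constraint 3 (Z != W) on D(Z)={3,4,8} D(W)={5,6,7}: no change => not a revision
Constraint 4 (Z != W) on D(Z)={3,4,8} D(W)={5,6,7}: no change => not a revision
Total revisions = 2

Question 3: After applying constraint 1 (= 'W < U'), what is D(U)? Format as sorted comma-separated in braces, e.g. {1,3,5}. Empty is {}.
Constraint 1 (W < U) on D(W)={3,5,6,7} D(U)={3,5,6,8}: U {3,5,6,8}->{5,6,8}
So after constraint 1: D(U) = {5,6,8}

Answer: {5,6,8}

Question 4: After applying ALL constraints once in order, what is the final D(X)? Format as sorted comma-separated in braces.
Answer: {3,4,5}

Derivation:
Constraint 1 (W < U) on D(W)={3,5,6,7} D(U)={3,5,6,8}: U {3,5,6,8}->{5,6,8}
Constraint 2 (X < W) on D(X)={3,4,5,7,8} D(W)={3,5,6,7}: X {3,4,5,7,8}->{3,4,5}; W {3,5,6,7}->{5,6,7}
Constraint 3 (Z != W) on D(Z)={3,4,8} D(W)={5,6,7}: no change
Constraint 4 (Z != W) on D(Z)={3,4,8} D(W)={5,6,7}: no change
So after all 4 constraints: D(X) = {3,4,5}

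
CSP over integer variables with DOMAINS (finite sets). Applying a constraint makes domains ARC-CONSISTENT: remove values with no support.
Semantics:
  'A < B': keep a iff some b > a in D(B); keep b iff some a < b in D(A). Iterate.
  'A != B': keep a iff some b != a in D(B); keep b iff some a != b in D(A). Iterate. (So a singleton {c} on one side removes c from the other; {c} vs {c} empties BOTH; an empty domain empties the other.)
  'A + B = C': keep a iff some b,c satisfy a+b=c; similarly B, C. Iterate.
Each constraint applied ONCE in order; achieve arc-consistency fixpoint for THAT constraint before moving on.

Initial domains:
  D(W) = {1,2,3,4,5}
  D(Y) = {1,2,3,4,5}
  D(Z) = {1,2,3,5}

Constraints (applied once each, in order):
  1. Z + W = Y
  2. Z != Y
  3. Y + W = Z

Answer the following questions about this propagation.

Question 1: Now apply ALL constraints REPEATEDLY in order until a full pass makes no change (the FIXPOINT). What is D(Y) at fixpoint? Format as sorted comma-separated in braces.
pass 0 (initial): D(Y)={1,2,3,4,5}
pass 1: W {1,2,3,4,5}->{1}; Y {1,2,3,4,5}->{2}; Z {1,2,3,5}->{3}
pass 2: W {1}->{}; Y {2}->{}; Z {3}->{}
pass 3: no change
Fixpoint after 3 passes: D(Y) = {}

Answer: {}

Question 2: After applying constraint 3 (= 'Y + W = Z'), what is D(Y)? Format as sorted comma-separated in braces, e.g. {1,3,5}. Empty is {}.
Answer: {2}

Derivation:
Constraint 1 (Z + W = Y) on D(Z)={1,2,3,5} D(W)={1,2,3,4,5} D(Y)={1,2,3,4,5}: Z {1,2,3,5}->{1,2,3}; W {1,2,3,4,5}->{1,2,3,4}; Y {1,2,3,4,5}->{2,3,4,5}
Constraint 2 (Z != Y) on D(Z)={1,2,3} D(Y)={2,3,4,5}: no change
Constraint 3 (Y + W = Z) on D(Y)={2,3,4,5} D(W)={1,2,3,4} D(Z)={1,2,3}: Y {2,3,4,5}->{2}; W {1,2,3,4}->{1}; Z {1,2,3}->{3}
So after constraint 3: D(Y) = {2}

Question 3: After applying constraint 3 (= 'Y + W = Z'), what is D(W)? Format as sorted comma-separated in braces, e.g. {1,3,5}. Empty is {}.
Constraint 1 (Z + W = Y) on D(Z)={1,2,3,5} D(W)={1,2,3,4,5} D(Y)={1,2,3,4,5}: Z {1,2,3,5}->{1,2,3}; W {1,2,3,4,5}->{1,2,3,4}; Y {1,2,3,4,5}->{2,3,4,5}
Constraint 2 (Z != Y) on D(Z)={1,2,3} D(Y)={2,3,4,5}: no change
Constraint 3 (Y + W = Z) on D(Y)={2,3,4,5} D(W)={1,2,3,4} D(Z)={1,2,3}: Y {2,3,4,5}->{2}; W {1,2,3,4}->{1}; Z {1,2,3}->{3}
So after constraint 3: D(W) = {1}

Answer: {1}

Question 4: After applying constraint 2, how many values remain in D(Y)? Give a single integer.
Answer: 4

Derivation:
Constraint 1 (Z + W = Y) on D(Z)={1,2,3,5} D(W)={1,2,3,4,5} D(Y)={1,2,3,4,5}: Z {1,2,3,5}->{1,2,3}; W {1,2,3,4,5}->{1,2,3,4}; Y {1,2,3,4,5}->{2,3,4,5}
Constraint 2 (Z != Y) on D(Z)={1,2,3} D(Y)={2,3,4,5}: no change
So after constraint 2: D(Y)={2,3,4,5}, size = 4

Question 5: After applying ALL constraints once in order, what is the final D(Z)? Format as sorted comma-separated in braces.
Constraint 1 (Z + W = Y) on D(Z)={1,2,3,5} D(W)={1,2,3,4,5} D(Y)={1,2,3,4,5}: Z {1,2,3,5}->{1,2,3}; W {1,2,3,4,5}->{1,2,3,4}; Y {1,2,3,4,5}->{2,3,4,5}
Constraint 2 (Z != Y) on D(Z)={1,2,3} D(Y)={2,3,4,5}: no change
Constraint 3 (Y + W = Z) on D(Y)={2,3,4,5} D(W)={1,2,3,4} D(Z)={1,2,3}: Y {2,3,4,5}->{2}; W {1,2,3,4}->{1}; Z {1,2,3}->{3}
So after all 3 constraints: D(Z) = {3}

Answer: {3}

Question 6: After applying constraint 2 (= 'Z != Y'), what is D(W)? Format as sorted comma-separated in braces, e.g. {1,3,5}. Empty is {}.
Constraint 1 (Z + W = Y) on D(Z)={1,2,3,5} D(W)={1,2,3,4,5} D(Y)={1,2,3,4,5}: Z {1,2,3,5}->{1,2,3}; W {1,2,3,4,5}->{1,2,3,4}; Y {1,2,3,4,5}->{2,3,4,5}
Constraint 2 (Z != Y) on D(Z)={1,2,3} D(Y)={2,3,4,5}: no change
So after constraint 2: D(W) = {1,2,3,4}

Answer: {1,2,3,4}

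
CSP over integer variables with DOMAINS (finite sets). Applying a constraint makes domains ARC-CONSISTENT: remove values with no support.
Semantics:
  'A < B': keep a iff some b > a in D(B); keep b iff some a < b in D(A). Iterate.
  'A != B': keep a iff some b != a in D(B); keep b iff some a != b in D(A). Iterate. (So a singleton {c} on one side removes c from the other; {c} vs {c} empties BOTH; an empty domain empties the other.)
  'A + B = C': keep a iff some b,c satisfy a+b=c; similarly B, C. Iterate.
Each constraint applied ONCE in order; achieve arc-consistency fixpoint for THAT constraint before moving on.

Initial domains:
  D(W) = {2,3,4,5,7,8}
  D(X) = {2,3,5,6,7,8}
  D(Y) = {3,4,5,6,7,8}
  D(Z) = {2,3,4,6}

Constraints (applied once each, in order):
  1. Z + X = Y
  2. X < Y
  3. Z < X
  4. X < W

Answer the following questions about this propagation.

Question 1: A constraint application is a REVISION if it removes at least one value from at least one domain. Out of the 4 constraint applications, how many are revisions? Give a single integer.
Answer: 3

Derivation:
Constraint 1 (Z + X = Y) on D(Z)={2,3,4,6} D(X)={2,3,5,6,7,8} D(Y)={3,4,5,6,7,8}: X {2,3,5,6,7,8}->{2,3,5,6}; Y {3,4,5,6,7,8}->{4,5,6,7,8} => REVISION
Constraint 2 (X < Y) on D(X)={2,3,5,6} D(Y)={4,5,6,7,8}: no change => not a revision
Constraint 3 (Z < X) on D(Z)={2,3,4,6} D(X)={2,3,5,6}: Z {2,3,4,6}->{2,3,4}; X {2,3,5,6}->{3,5,6} => REVISION
Constraint 4 (X < W) on D(X)={3,5,6} D(W)={2,3,4,5,7,8}: W {2,3,4,5,7,8}->{4,5,7,8} => REVISION
Total revisions = 3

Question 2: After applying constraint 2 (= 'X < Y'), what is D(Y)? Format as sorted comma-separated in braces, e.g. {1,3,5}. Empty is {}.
Constraint 1 (Z + X = Y) on D(Z)={2,3,4,6} D(X)={2,3,5,6,7,8} D(Y)={3,4,5,6,7,8}: X {2,3,5,6,7,8}->{2,3,5,6}; Y {3,4,5,6,7,8}->{4,5,6,7,8}
Constraint 2 (X < Y) on D(X)={2,3,5,6} D(Y)={4,5,6,7,8}: no change
So after constraint 2: D(Y) = {4,5,6,7,8}

Answer: {4,5,6,7,8}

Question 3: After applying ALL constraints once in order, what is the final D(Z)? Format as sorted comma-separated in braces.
Constraint 1 (Z + X = Y) on D(Z)={2,3,4,6} D(X)={2,3,5,6,7,8} D(Y)={3,4,5,6,7,8}: X {2,3,5,6,7,8}->{2,3,5,6}; Y {3,4,5,6,7,8}->{4,5,6,7,8}
Constraint 2 (X < Y) on D(X)={2,3,5,6} D(Y)={4,5,6,7,8}: no change
Constraint 3 (Z < X) on D(Z)={2,3,4,6} D(X)={2,3,5,6}: Z {2,3,4,6}->{2,3,4}; X {2,3,5,6}->{3,5,6}
Constraint 4 (X < W) on D(X)={3,5,6} D(W)={2,3,4,5,7,8}: W {2,3,4,5,7,8}->{4,5,7,8}
So after all 4 constraints: D(Z) = {2,3,4}

Answer: {2,3,4}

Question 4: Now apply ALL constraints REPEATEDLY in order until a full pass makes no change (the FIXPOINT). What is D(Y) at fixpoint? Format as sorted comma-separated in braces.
Answer: {5,6,7,8}

Derivation:
pass 0 (initial): D(Y)={3,4,5,6,7,8}
pass 1: W {2,3,4,5,7,8}->{4,5,7,8}; X {2,3,5,6,7,8}->{3,5,6}; Y {3,4,5,6,7,8}->{4,5,6,7,8}; Z {2,3,4,6}->{2,3,4}
pass 2: Y {4,5,6,7,8}->{5,6,7,8}
pass 3: no change
Fixpoint after 3 passes: D(Y) = {5,6,7,8}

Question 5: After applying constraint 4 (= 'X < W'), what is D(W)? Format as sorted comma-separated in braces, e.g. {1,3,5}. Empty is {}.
Constraint 1 (Z + X = Y) on D(Z)={2,3,4,6} D(X)={2,3,5,6,7,8} D(Y)={3,4,5,6,7,8}: X {2,3,5,6,7,8}->{2,3,5,6}; Y {3,4,5,6,7,8}->{4,5,6,7,8}
Constraint 2 (X < Y) on D(X)={2,3,5,6} D(Y)={4,5,6,7,8}: no change
Constraint 3 (Z < X) on D(Z)={2,3,4,6} D(X)={2,3,5,6}: Z {2,3,4,6}->{2,3,4}; X {2,3,5,6}->{3,5,6}
Constraint 4 (X < W) on D(X)={3,5,6} D(W)={2,3,4,5,7,8}: W {2,3,4,5,7,8}->{4,5,7,8}
So after constraint 4: D(W) = {4,5,7,8}

Answer: {4,5,7,8}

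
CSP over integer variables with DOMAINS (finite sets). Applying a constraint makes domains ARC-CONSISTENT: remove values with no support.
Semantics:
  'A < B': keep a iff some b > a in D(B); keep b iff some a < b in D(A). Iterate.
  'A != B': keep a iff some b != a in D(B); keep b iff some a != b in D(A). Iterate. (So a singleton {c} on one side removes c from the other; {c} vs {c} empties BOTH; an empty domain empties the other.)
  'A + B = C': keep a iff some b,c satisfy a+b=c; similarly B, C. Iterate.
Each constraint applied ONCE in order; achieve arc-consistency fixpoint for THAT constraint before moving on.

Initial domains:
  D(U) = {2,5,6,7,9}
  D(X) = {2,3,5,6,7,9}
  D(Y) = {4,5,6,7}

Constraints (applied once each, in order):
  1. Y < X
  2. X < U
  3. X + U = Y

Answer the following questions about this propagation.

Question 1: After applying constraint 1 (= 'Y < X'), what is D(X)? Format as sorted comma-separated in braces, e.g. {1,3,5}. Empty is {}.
Answer: {5,6,7,9}

Derivation:
Constraint 1 (Y < X) on D(Y)={4,5,6,7} D(X)={2,3,5,6,7,9}: X {2,3,5,6,7,9}->{5,6,7,9}
So after constraint 1: D(X) = {5,6,7,9}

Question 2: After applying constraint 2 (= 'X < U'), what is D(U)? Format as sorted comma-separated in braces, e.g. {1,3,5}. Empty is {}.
Constraint 1 (Y < X) on D(Y)={4,5,6,7} D(X)={2,3,5,6,7,9}: X {2,3,5,6,7,9}->{5,6,7,9}
Constraint 2 (X < U) on D(X)={5,6,7,9} D(U)={2,5,6,7,9}: X {5,6,7,9}->{5,6,7}; U {2,5,6,7,9}->{6,7,9}
So after constraint 2: D(U) = {6,7,9}

Answer: {6,7,9}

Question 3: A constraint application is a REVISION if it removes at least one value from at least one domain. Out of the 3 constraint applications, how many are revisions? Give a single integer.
Answer: 3

Derivation:
Constraint 1 (Y < X) on D(Y)={4,5,6,7} D(X)={2,3,5,6,7,9}: X {2,3,5,6,7,9}->{5,6,7,9} => REVISION
Constraint 2 (X < U) on D(X)={5,6,7,9} D(U)={2,5,6,7,9}: X {5,6,7,9}->{5,6,7}; U {2,5,6,7,9}->{6,7,9} => REVISION
Constraint 3 (X + U = Y) on D(X)={5,6,7} D(U)={6,7,9} D(Y)={4,5,6,7}: X {5,6,7}->{}; U {6,7,9}->{}; Y {4,5,6,7}->{} => REVISION
Total revisions = 3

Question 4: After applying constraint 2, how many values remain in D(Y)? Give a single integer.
Constraint 1 (Y < X) on D(Y)={4,5,6,7} D(X)={2,3,5,6,7,9}: X {2,3,5,6,7,9}->{5,6,7,9}
Constraint 2 (X < U) on D(X)={5,6,7,9} D(U)={2,5,6,7,9}: X {5,6,7,9}->{5,6,7}; U {2,5,6,7,9}->{6,7,9}
So after constraint 2: D(Y)={4,5,6,7}, size = 4

Answer: 4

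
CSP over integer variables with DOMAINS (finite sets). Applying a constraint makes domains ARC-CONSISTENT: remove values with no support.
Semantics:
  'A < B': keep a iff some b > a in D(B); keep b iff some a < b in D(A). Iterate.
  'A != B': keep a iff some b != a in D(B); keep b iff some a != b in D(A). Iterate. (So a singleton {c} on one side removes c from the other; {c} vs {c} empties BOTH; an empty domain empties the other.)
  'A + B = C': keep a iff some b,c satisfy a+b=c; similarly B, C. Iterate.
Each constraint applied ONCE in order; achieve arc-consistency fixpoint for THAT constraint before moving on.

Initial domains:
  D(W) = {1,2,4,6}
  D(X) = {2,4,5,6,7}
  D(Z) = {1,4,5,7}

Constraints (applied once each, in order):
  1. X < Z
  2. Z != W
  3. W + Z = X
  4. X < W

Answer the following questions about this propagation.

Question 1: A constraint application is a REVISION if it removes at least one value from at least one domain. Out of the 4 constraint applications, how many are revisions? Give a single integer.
Constraint 1 (X < Z) on D(X)={2,4,5,6,7} D(Z)={1,4,5,7}: X {2,4,5,6,7}->{2,4,5,6}; Z {1,4,5,7}->{4,5,7} => REVISION
Constraint 2 (Z != W) on D(Z)={4,5,7} D(W)={1,2,4,6}: no change => not a revision
Constraint 3 (W + Z = X) on D(W)={1,2,4,6} D(Z)={4,5,7} D(X)={2,4,5,6}: W {1,2,4,6}->{1,2}; Z {4,5,7}->{4,5}; X {2,4,5,6}->{5,6} => REVISION
Constraint 4 (X < W) on D(X)={5,6} D(W)={1,2}: X {5,6}->{}; W {1,2}->{} => REVISION
Total revisions = 3

Answer: 3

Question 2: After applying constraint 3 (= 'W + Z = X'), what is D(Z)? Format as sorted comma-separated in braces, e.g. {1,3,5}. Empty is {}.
Constraint 1 (X < Z) on D(X)={2,4,5,6,7} D(Z)={1,4,5,7}: X {2,4,5,6,7}->{2,4,5,6}; Z {1,4,5,7}->{4,5,7}
Constraint 2 (Z != W) on D(Z)={4,5,7} D(W)={1,2,4,6}: no change
Constraint 3 (W + Z = X) on D(W)={1,2,4,6} D(Z)={4,5,7} D(X)={2,4,5,6}: W {1,2,4,6}->{1,2}; Z {4,5,7}->{4,5}; X {2,4,5,6}->{5,6}
So after constraint 3: D(Z) = {4,5}

Answer: {4,5}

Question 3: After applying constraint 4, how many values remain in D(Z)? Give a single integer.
Answer: 2

Derivation:
Constraint 1 (X < Z) on D(X)={2,4,5,6,7} D(Z)={1,4,5,7}: X {2,4,5,6,7}->{2,4,5,6}; Z {1,4,5,7}->{4,5,7}
Constraint 2 (Z != W) on D(Z)={4,5,7} D(W)={1,2,4,6}: no change
Constraint 3 (W + Z = X) on D(W)={1,2,4,6} D(Z)={4,5,7} D(X)={2,4,5,6}: W {1,2,4,6}->{1,2}; Z {4,5,7}->{4,5}; X {2,4,5,6}->{5,6}
Constraint 4 (X < W) on D(X)={5,6} D(W)={1,2}: X {5,6}->{}; W {1,2}->{}
So after constraint 4: D(Z)={4,5}, size = 2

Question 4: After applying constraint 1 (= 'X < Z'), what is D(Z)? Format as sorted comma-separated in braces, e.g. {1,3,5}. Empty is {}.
Constraint 1 (X < Z) on D(X)={2,4,5,6,7} D(Z)={1,4,5,7}: X {2,4,5,6,7}->{2,4,5,6}; Z {1,4,5,7}->{4,5,7}
So after constraint 1: D(Z) = {4,5,7}

Answer: {4,5,7}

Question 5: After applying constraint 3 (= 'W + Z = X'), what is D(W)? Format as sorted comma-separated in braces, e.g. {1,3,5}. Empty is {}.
Answer: {1,2}

Derivation:
Constraint 1 (X < Z) on D(X)={2,4,5,6,7} D(Z)={1,4,5,7}: X {2,4,5,6,7}->{2,4,5,6}; Z {1,4,5,7}->{4,5,7}
Constraint 2 (Z != W) on D(Z)={4,5,7} D(W)={1,2,4,6}: no change
Constraint 3 (W + Z = X) on D(W)={1,2,4,6} D(Z)={4,5,7} D(X)={2,4,5,6}: W {1,2,4,6}->{1,2}; Z {4,5,7}->{4,5}; X {2,4,5,6}->{5,6}
So after constraint 3: D(W) = {1,2}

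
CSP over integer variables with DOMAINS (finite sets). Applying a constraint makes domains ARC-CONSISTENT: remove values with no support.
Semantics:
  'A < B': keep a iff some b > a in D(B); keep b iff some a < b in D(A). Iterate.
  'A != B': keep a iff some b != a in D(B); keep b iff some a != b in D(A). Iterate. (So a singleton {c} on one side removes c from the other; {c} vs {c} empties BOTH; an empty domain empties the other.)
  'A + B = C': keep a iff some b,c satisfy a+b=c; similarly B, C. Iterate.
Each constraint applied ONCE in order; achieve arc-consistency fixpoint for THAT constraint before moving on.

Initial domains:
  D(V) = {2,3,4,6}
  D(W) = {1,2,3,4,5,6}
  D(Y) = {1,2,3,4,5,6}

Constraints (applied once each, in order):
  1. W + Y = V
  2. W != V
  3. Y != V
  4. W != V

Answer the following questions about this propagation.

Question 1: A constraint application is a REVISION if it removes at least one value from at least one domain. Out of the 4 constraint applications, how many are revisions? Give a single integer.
Constraint 1 (W + Y = V) on D(W)={1,2,3,4,5,6} D(Y)={1,2,3,4,5,6} D(V)={2,3,4,6}: W {1,2,3,4,5,6}->{1,2,3,4,5}; Y {1,2,3,4,5,6}->{1,2,3,4,5} => REVISION
Constraint 2 (W != V) on D(W)={1,2,3,4,5} D(V)={2,3,4,6}: no change => not a revision
Constraint 3 (Y != V) on D(Y)={1,2,3,4,5} D(V)={2,3,4,6}: no change => not a revision
Constraint 4 (W != V) on D(W)={1,2,3,4,5} D(V)={2,3,4,6}: no change => not a revision
Total revisions = 1

Answer: 1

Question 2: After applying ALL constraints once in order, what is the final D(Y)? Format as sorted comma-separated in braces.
Constraint 1 (W + Y = V) on D(W)={1,2,3,4,5,6} D(Y)={1,2,3,4,5,6} D(V)={2,3,4,6}: W {1,2,3,4,5,6}->{1,2,3,4,5}; Y {1,2,3,4,5,6}->{1,2,3,4,5}
Constraint 2 (W != V) on D(W)={1,2,3,4,5} D(V)={2,3,4,6}: no change
Constraint 3 (Y != V) on D(Y)={1,2,3,4,5} D(V)={2,3,4,6}: no change
Constraint 4 (W != V) on D(W)={1,2,3,4,5} D(V)={2,3,4,6}: no change
So after all 4 constraints: D(Y) = {1,2,3,4,5}

Answer: {1,2,3,4,5}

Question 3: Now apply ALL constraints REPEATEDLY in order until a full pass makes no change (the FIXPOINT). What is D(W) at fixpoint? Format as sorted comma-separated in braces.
pass 0 (initial): D(W)={1,2,3,4,5,6}
pass 1: W {1,2,3,4,5,6}->{1,2,3,4,5}; Y {1,2,3,4,5,6}->{1,2,3,4,5}
pass 2: no change
Fixpoint after 2 passes: D(W) = {1,2,3,4,5}

Answer: {1,2,3,4,5}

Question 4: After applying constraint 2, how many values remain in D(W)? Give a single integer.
Answer: 5

Derivation:
Constraint 1 (W + Y = V) on D(W)={1,2,3,4,5,6} D(Y)={1,2,3,4,5,6} D(V)={2,3,4,6}: W {1,2,3,4,5,6}->{1,2,3,4,5}; Y {1,2,3,4,5,6}->{1,2,3,4,5}
Constraint 2 (W != V) on D(W)={1,2,3,4,5} D(V)={2,3,4,6}: no change
So after constraint 2: D(W)={1,2,3,4,5}, size = 5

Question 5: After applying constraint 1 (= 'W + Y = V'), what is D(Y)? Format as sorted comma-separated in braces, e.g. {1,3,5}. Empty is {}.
Constraint 1 (W + Y = V) on D(W)={1,2,3,4,5,6} D(Y)={1,2,3,4,5,6} D(V)={2,3,4,6}: W {1,2,3,4,5,6}->{1,2,3,4,5}; Y {1,2,3,4,5,6}->{1,2,3,4,5}
So after constraint 1: D(Y) = {1,2,3,4,5}

Answer: {1,2,3,4,5}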